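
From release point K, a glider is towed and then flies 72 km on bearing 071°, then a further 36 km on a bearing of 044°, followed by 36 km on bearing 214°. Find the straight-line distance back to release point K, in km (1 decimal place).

75.5 km

Leg 1 (071°, 72 km): east 72 sin 71° = 68.08, north 72 cos 71° = 23.44
Leg 2 (044°, 36 km): east 36 sin 44° = 25.01, north 36 cos 44° = 25.90
Leg 3 (214°, 36 km): east 36 sin 214° = -20.13, north 36 cos 214° = -29.85
Net: 72.95 east, 19.49 north. Distance = √((72.95)² + (19.49)²) = 75.513 km.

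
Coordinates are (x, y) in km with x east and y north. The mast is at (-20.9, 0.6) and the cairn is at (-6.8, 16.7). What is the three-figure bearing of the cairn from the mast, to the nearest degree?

041°

Δeast = -6.8 − -20.9 = 14.10; Δnorth = 16.7 − 0.6 = 16.10.
Bearing = atan2(Δeast, Δnorth) mod 360° = 41.21° ≈ 041°.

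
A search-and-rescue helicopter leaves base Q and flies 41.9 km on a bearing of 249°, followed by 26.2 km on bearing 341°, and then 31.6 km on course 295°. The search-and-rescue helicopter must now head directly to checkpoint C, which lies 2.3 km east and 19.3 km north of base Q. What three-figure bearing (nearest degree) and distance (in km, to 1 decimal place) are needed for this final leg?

Leg 1 (249°, 41.9 km): east 41.9 sin 249° = -39.12, north 41.9 cos 249° = -15.02
Leg 2 (341°, 26.2 km): east 26.2 sin 341° = -8.53, north 26.2 cos 341° = 24.77
Leg 3 (295°, 31.6 km): east 31.6 sin 295° = -28.64, north 31.6 cos 295° = 13.35
Current position: (-76.29, 23.11). Target: (2.3, 19.3). Remaining: Δeast = 78.59, Δnorth = -3.81.
Bearing = atan2(78.59, -3.81) mod 360° = 92.78°; distance = √((78.59)² + (-3.81)²) = 78.679 km.

093°, 78.7 km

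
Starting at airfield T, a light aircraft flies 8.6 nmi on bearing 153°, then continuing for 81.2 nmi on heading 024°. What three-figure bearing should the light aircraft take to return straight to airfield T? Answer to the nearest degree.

209°

Leg 1 (153°, 8.6 nmi): east 8.6 sin 153° = 3.90, north 8.6 cos 153° = -7.66
Leg 2 (024°, 81.2 nmi): east 81.2 sin 24° = 33.03, north 81.2 cos 24° = 74.18
Net displacement: 36.93 east, 66.52 north. Direction back to start is (-36.93, -66.52): bearing = atan2(-36.93, -66.52) mod 360° = 209.04° ≈ 209°.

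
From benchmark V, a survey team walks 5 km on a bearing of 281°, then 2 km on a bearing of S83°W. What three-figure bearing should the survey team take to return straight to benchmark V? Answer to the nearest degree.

Leg 1 (281°, 5 km): east 5 sin 281° = -4.91, north 5 cos 281° = 0.95
Leg 2 (S83°W, 2 km): east 2 sin 263° = -1.99, north 2 cos 263° = -0.24
Net displacement: -6.89 east, 0.71 north. Direction back to start is (6.89, -0.71): bearing = atan2(6.89, -0.71) mod 360° = 95.88° ≈ 096°.

096°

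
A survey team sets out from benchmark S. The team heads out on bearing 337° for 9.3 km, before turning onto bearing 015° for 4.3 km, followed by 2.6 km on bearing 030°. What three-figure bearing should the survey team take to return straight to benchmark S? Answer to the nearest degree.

Leg 1 (337°, 9.3 km): east 9.3 sin 337° = -3.63, north 9.3 cos 337° = 8.56
Leg 2 (015°, 4.3 km): east 4.3 sin 15° = 1.11, north 4.3 cos 15° = 4.15
Leg 3 (030°, 2.6 km): east 2.6 sin 30° = 1.30, north 2.6 cos 30° = 2.25
Net displacement: -1.22 east, 14.97 north. Direction back to start is (1.22, -14.97): bearing = atan2(1.22, -14.97) mod 360° = 175.34° ≈ 175°.

175°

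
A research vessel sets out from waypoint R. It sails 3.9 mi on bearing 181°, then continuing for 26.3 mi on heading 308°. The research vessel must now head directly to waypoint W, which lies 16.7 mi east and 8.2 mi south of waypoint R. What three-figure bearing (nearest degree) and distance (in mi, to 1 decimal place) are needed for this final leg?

Leg 1 (181°, 3.9 mi): east 3.9 sin 181° = -0.07, north 3.9 cos 181° = -3.90
Leg 2 (308°, 26.3 mi): east 26.3 sin 308° = -20.72, north 26.3 cos 308° = 16.19
Current position: (-20.79, 12.29). Target: (16.7, -8.2). Remaining: Δeast = 37.49, Δnorth = -20.49.
Bearing = atan2(37.49, -20.49) mod 360° = 118.66°; distance = √((37.49)² + (-20.49)²) = 42.728 mi.

119°, 42.7 mi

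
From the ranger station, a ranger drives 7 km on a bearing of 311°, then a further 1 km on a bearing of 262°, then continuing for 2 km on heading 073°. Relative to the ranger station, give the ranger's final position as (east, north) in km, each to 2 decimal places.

Leg 1 (311°, 7 km): east 7 sin 311° = -5.28, north 7 cos 311° = 4.59
Leg 2 (262°, 1 km): east 1 sin 262° = -0.99, north 1 cos 262° = -0.14
Leg 3 (073°, 2 km): east 2 sin 73° = 1.91, north 2 cos 73° = 0.58
Summing: -4.36 km east, 5.04 km north → (-4.36, 5.04).

(-4.36, 5.04)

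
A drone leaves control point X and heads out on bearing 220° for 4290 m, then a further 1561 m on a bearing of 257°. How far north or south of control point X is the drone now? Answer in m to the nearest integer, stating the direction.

Leg 1 (220°, 4290 m): east 4290 sin 220° = -2757.56, north 4290 cos 220° = -3286.33
Leg 2 (257°, 1561 m): east 1561 sin 257° = -1520.99, north 1561 cos 257° = -351.15
Net north component: -3637.48 m.

3637 m south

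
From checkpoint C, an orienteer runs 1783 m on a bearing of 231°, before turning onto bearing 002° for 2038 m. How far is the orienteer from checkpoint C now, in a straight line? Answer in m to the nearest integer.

Leg 1 (231°, 1783 m): east 1783 sin 231° = -1385.65, north 1783 cos 231° = -1122.08
Leg 2 (002°, 2038 m): east 2038 sin 2° = 71.13, north 2038 cos 2° = 2036.76
Net: -1314.53 east, 914.68 north. Distance = √((-1314.53)² + (914.68)²) = 1601.443 m.

1601 m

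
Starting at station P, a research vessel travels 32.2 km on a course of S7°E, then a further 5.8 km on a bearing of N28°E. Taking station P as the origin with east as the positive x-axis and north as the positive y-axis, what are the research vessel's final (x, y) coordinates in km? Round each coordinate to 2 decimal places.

Leg 1 (S7°E, 32.2 km): east 32.2 sin 173° = 3.92, north 32.2 cos 173° = -31.96
Leg 2 (N28°E, 5.8 km): east 5.8 sin 28° = 2.72, north 5.8 cos 28° = 5.12
Summing: 6.65 km east, -26.84 km north → (6.65, -26.84).

(6.65, -26.84)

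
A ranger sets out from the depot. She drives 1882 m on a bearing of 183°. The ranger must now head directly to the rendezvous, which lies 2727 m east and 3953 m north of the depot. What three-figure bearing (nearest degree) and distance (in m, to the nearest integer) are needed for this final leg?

Leg 1 (183°, 1882 m): east 1882 sin 183° = -98.50, north 1882 cos 183° = -1879.42
Current position: (-98.50, -1879.42). Target: (2727, 3953). Remaining: Δeast = 2825.50, Δnorth = 5832.42.
Bearing = atan2(2825.50, 5832.42) mod 360° = 25.85°; distance = √((2825.50)² + (5832.42)²) = 6480.784 m.

026°, 6481 m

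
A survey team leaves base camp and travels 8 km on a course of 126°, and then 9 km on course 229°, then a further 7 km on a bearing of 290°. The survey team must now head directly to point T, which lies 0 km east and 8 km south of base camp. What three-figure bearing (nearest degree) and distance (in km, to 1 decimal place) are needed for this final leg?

088°, 6.9 km

Leg 1 (126°, 8 km): east 8 sin 126° = 6.47, north 8 cos 126° = -4.70
Leg 2 (229°, 9 km): east 9 sin 229° = -6.79, north 9 cos 229° = -5.90
Leg 3 (290°, 7 km): east 7 sin 290° = -6.58, north 7 cos 290° = 2.39
Current position: (-6.90, -8.21). Target: (0, -8). Remaining: Δeast = 6.90, Δnorth = 0.21.
Bearing = atan2(6.90, 0.21) mod 360° = 88.23°; distance = √((6.90)² + (0.21)²) = 6.901 km.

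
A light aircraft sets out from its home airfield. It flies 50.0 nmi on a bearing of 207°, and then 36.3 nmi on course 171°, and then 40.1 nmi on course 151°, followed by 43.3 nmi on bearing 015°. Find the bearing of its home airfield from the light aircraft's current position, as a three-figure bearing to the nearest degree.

Leg 1 (207°, 50.0 nmi): east 50.0 sin 207° = -22.70, north 50.0 cos 207° = -44.55
Leg 2 (171°, 36.3 nmi): east 36.3 sin 171° = 5.68, north 36.3 cos 171° = -35.85
Leg 3 (151°, 40.1 nmi): east 40.1 sin 151° = 19.44, north 40.1 cos 151° = -35.07
Leg 4 (015°, 43.3 nmi): east 43.3 sin 15° = 11.21, north 43.3 cos 15° = 41.82
Net displacement: 13.63 east, -73.65 north. Direction back to start is (-13.63, 73.65): bearing = atan2(-13.63, 73.65) mod 360° = 349.52° ≈ 350°.

350°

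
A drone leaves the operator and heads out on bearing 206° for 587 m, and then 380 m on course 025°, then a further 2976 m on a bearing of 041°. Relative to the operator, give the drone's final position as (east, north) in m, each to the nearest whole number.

Leg 1 (206°, 587 m): east 587 sin 206° = -257.32, north 587 cos 206° = -527.59
Leg 2 (025°, 380 m): east 380 sin 25° = 160.59, north 380 cos 25° = 344.40
Leg 3 (041°, 2976 m): east 2976 sin 41° = 1952.43, north 2976 cos 41° = 2246.02
Summing: 1855.70 m east, 2062.82 m north → (1856, 2063).

(1856, 2063)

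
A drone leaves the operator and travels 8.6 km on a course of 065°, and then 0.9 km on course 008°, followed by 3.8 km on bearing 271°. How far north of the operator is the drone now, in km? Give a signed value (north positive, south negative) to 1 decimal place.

Leg 1 (065°, 8.6 km): east 8.6 sin 65° = 7.79, north 8.6 cos 65° = 3.63
Leg 2 (008°, 0.9 km): east 0.9 sin 8° = 0.13, north 0.9 cos 8° = 0.89
Leg 3 (271°, 3.8 km): east 3.8 sin 271° = -3.80, north 3.8 cos 271° = 0.07
Net north component: 4.59 km.

4.6 km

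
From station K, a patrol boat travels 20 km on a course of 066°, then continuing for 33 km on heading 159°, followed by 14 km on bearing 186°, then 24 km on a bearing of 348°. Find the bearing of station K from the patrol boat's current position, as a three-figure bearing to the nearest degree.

299°

Leg 1 (066°, 20 km): east 20 sin 66° = 18.27, north 20 cos 66° = 8.13
Leg 2 (159°, 33 km): east 33 sin 159° = 11.83, north 33 cos 159° = -30.81
Leg 3 (186°, 14 km): east 14 sin 186° = -1.46, north 14 cos 186° = -13.92
Leg 4 (348°, 24 km): east 24 sin 348° = -4.99, north 24 cos 348° = 23.48
Net displacement: 23.64 east, -13.12 north. Direction back to start is (-23.64, 13.12): bearing = atan2(-23.64, 13.12) mod 360° = 299.03° ≈ 299°.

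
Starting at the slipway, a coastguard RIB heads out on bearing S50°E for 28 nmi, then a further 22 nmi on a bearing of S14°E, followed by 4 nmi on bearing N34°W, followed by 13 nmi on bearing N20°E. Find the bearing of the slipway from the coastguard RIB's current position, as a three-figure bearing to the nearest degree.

309°

Leg 1 (S50°E, 28 nmi): east 28 sin 130° = 21.45, north 28 cos 130° = -18.00
Leg 2 (S14°E, 22 nmi): east 22 sin 166° = 5.32, north 22 cos 166° = -21.35
Leg 3 (N34°W, 4 nmi): east 4 sin 326° = -2.24, north 4 cos 326° = 3.32
Leg 4 (N20°E, 13 nmi): east 13 sin 20° = 4.45, north 13 cos 20° = 12.22
Net displacement: 28.98 east, -23.81 north. Direction back to start is (-28.98, 23.81): bearing = atan2(-28.98, 23.81) mod 360° = 309.41° ≈ 309°.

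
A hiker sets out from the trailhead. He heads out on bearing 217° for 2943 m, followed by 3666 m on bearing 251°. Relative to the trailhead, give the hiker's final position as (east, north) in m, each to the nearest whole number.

Leg 1 (217°, 2943 m): east 2943 sin 217° = -1771.14, north 2943 cos 217° = -2350.38
Leg 2 (251°, 3666 m): east 3666 sin 251° = -3466.27, north 3666 cos 251° = -1193.53
Summing: -5237.41 m east, -3543.92 m north → (-5237, -3544).

(-5237, -3544)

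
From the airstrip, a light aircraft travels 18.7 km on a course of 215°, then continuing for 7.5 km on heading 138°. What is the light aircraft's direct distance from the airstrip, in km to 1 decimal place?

Leg 1 (215°, 18.7 km): east 18.7 sin 215° = -10.73, north 18.7 cos 215° = -15.32
Leg 2 (138°, 7.5 km): east 7.5 sin 138° = 5.02, north 7.5 cos 138° = -5.57
Net: -5.71 east, -20.89 north. Distance = √((-5.71)² + (-20.89)²) = 21.657 km.

21.7 km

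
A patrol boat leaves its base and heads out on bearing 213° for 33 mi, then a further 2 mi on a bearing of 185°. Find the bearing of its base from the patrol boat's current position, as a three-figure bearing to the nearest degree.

Leg 1 (213°, 33 mi): east 33 sin 213° = -17.97, north 33 cos 213° = -27.68
Leg 2 (185°, 2 mi): east 2 sin 185° = -0.17, north 2 cos 185° = -1.99
Net displacement: -18.15 east, -29.67 north. Direction back to start is (18.15, 29.67): bearing = atan2(18.15, 29.67) mod 360° = 31.45° ≈ 031°.

031°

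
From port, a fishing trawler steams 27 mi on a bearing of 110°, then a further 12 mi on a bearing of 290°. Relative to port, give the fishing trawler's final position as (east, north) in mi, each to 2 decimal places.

(14.10, -5.13)

Leg 1 (110°, 27 mi): east 27 sin 110° = 25.37, north 27 cos 110° = -9.23
Leg 2 (290°, 12 mi): east 12 sin 290° = -11.28, north 12 cos 290° = 4.10
Summing: 14.10 mi east, -5.13 mi north → (14.10, -5.13).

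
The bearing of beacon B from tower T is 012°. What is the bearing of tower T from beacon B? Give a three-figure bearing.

192°

Back-bearing = 012° + 180° = 192°.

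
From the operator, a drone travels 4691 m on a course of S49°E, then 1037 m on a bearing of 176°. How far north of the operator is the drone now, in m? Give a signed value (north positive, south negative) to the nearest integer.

-4112 m

Leg 1 (S49°E, 4691 m): east 4691 sin 131° = 3540.34, north 4691 cos 131° = -3077.57
Leg 2 (176°, 1037 m): east 1037 sin 176° = 72.34, north 1037 cos 176° = -1034.47
Net north component: -4112.05 m.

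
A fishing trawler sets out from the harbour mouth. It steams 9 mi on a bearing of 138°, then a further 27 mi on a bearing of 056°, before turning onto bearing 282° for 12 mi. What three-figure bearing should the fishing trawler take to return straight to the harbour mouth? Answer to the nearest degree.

237°

Leg 1 (138°, 9 mi): east 9 sin 138° = 6.02, north 9 cos 138° = -6.69
Leg 2 (056°, 27 mi): east 27 sin 56° = 22.38, north 27 cos 56° = 15.10
Leg 3 (282°, 12 mi): east 12 sin 282° = -11.74, north 12 cos 282° = 2.49
Net displacement: 16.67 east, 10.90 north. Direction back to start is (-16.67, -10.90): bearing = atan2(-16.67, -10.90) mod 360° = 236.81° ≈ 237°.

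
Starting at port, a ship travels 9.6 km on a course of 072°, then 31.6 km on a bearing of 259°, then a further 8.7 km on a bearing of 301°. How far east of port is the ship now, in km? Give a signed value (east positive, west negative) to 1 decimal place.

-29.3 km

Leg 1 (072°, 9.6 km): east 9.6 sin 72° = 9.13, north 9.6 cos 72° = 2.97
Leg 2 (259°, 31.6 km): east 31.6 sin 259° = -31.02, north 31.6 cos 259° = -6.03
Leg 3 (301°, 8.7 km): east 8.7 sin 301° = -7.46, north 8.7 cos 301° = 4.48
Net east component: -29.35 km.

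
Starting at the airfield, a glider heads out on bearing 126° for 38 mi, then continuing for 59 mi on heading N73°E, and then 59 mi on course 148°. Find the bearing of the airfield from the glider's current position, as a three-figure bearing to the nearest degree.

295°

Leg 1 (126°, 38 mi): east 38 sin 126° = 30.74, north 38 cos 126° = -22.34
Leg 2 (N73°E, 59 mi): east 59 sin 73° = 56.42, north 59 cos 73° = 17.25
Leg 3 (148°, 59 mi): east 59 sin 148° = 31.27, north 59 cos 148° = -50.03
Net displacement: 118.43 east, -55.12 north. Direction back to start is (-118.43, 55.12): bearing = atan2(-118.43, 55.12) mod 360° = 294.96° ≈ 295°.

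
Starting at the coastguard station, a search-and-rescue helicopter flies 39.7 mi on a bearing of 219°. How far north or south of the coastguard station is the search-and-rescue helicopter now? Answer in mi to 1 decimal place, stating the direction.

30.9 mi south

Leg 1 (219°, 39.7 mi): east 39.7 sin 219° = -24.98, north 39.7 cos 219° = -30.85
Net north component: -30.85 mi.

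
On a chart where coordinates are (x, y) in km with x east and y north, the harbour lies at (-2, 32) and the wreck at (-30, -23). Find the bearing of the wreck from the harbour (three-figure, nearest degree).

Δeast = -30 − -2 = -28.00; Δnorth = -23 − 32 = -55.00.
Bearing = atan2(Δeast, Δnorth) mod 360° = 206.98° ≈ 207°.

207°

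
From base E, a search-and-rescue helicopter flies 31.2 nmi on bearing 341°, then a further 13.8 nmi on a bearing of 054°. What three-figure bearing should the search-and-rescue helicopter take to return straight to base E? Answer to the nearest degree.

182°

Leg 1 (341°, 31.2 nmi): east 31.2 sin 341° = -10.16, north 31.2 cos 341° = 29.50
Leg 2 (054°, 13.8 nmi): east 13.8 sin 54° = 11.16, north 13.8 cos 54° = 8.11
Net displacement: 1.01 east, 37.61 north. Direction back to start is (-1.01, -37.61): bearing = atan2(-1.01, -37.61) mod 360° = 181.53° ≈ 182°.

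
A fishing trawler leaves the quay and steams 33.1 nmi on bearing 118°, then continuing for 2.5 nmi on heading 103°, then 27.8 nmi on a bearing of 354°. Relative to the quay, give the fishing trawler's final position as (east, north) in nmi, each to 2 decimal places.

Leg 1 (118°, 33.1 nmi): east 33.1 sin 118° = 29.23, north 33.1 cos 118° = -15.54
Leg 2 (103°, 2.5 nmi): east 2.5 sin 103° = 2.44, north 2.5 cos 103° = -0.56
Leg 3 (354°, 27.8 nmi): east 27.8 sin 354° = -2.91, north 27.8 cos 354° = 27.65
Summing: 28.76 nmi east, 11.55 nmi north → (28.76, 11.55).

(28.76, 11.55)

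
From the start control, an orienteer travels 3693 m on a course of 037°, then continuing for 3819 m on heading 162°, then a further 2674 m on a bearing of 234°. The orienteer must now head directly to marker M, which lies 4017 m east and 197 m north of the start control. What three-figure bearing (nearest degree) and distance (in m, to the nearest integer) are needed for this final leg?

049°, 3705 m

Leg 1 (037°, 3693 m): east 3693 sin 37° = 2222.50, north 3693 cos 37° = 2949.36
Leg 2 (162°, 3819 m): east 3819 sin 162° = 1180.14, north 3819 cos 162° = -3632.08
Leg 3 (234°, 2674 m): east 2674 sin 234° = -2163.31, north 2674 cos 234° = -1571.74
Current position: (1239.33, -2254.46). Target: (4017, 197). Remaining: Δeast = 2777.67, Δnorth = 2451.46.
Bearing = atan2(2777.67, 2451.46) mod 360° = 48.57°; distance = √((2777.67)² + (2451.46)²) = 3704.744 m.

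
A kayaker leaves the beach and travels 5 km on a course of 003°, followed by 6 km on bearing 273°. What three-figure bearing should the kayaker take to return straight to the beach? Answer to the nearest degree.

133°

Leg 1 (003°, 5 km): east 5 sin 3° = 0.26, north 5 cos 3° = 4.99
Leg 2 (273°, 6 km): east 6 sin 273° = -5.99, north 6 cos 273° = 0.31
Net displacement: -5.73 east, 5.31 north. Direction back to start is (5.73, -5.31): bearing = atan2(5.73, -5.31) mod 360° = 132.81° ≈ 133°.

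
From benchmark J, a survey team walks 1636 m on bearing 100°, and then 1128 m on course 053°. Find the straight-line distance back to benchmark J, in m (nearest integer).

2543 m

Leg 1 (100°, 1636 m): east 1636 sin 100° = 1611.15, north 1636 cos 100° = -284.09
Leg 2 (053°, 1128 m): east 1128 sin 53° = 900.86, north 1128 cos 53° = 678.85
Net: 2512.01 east, 394.76 north. Distance = √((2512.01)² + (394.76)²) = 2542.835 m.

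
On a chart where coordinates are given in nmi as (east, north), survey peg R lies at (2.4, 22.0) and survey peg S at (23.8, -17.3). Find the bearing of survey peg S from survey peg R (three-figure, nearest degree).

Δeast = 23.8 − 2.4 = 21.40; Δnorth = -17.3 − 22.0 = -39.30.
Bearing = atan2(Δeast, Δnorth) mod 360° = 151.43° ≈ 151°.

151°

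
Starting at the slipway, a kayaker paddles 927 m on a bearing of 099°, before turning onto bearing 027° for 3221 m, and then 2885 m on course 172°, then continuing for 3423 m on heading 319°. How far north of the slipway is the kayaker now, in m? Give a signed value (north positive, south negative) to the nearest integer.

Leg 1 (099°, 927 m): east 927 sin 99° = 915.59, north 927 cos 99° = -145.01
Leg 2 (027°, 3221 m): east 3221 sin 27° = 1462.30, north 3221 cos 27° = 2869.93
Leg 3 (172°, 2885 m): east 2885 sin 172° = 401.51, north 2885 cos 172° = -2856.92
Leg 4 (319°, 3423 m): east 3423 sin 319° = -2245.69, north 3423 cos 319° = 2583.37
Net north component: 2451.36 m.

2451 m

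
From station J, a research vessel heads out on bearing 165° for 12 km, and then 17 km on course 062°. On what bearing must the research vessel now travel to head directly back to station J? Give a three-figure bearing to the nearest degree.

Leg 1 (165°, 12 km): east 12 sin 165° = 3.11, north 12 cos 165° = -11.59
Leg 2 (062°, 17 km): east 17 sin 62° = 15.01, north 17 cos 62° = 7.98
Net displacement: 18.12 east, -3.61 north. Direction back to start is (-18.12, 3.61): bearing = atan2(-18.12, 3.61) mod 360° = 281.27° ≈ 281°.

281°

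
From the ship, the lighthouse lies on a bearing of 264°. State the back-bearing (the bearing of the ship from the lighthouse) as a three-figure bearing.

084°

Back-bearing = 264° − 180° = 084°.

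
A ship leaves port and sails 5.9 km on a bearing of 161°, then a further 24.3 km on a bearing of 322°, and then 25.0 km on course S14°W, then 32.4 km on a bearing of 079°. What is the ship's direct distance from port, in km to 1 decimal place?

Leg 1 (161°, 5.9 km): east 5.9 sin 161° = 1.92, north 5.9 cos 161° = -5.58
Leg 2 (322°, 24.3 km): east 24.3 sin 322° = -14.96, north 24.3 cos 322° = 19.15
Leg 3 (S14°W, 25.0 km): east 25.0 sin 194° = -6.05, north 25.0 cos 194° = -24.26
Leg 4 (079°, 32.4 km): east 32.4 sin 79° = 31.80, north 32.4 cos 79° = 6.18
Net: 12.72 east, -4.51 north. Distance = √((12.72)² + (-4.51)²) = 13.491 km.

13.5 km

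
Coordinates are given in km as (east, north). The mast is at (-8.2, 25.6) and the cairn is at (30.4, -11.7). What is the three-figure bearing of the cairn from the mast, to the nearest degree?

Δeast = 30.4 − -8.2 = 38.60; Δnorth = -11.7 − 25.6 = -37.30.
Bearing = atan2(Δeast, Δnorth) mod 360° = 134.02° ≈ 134°.

134°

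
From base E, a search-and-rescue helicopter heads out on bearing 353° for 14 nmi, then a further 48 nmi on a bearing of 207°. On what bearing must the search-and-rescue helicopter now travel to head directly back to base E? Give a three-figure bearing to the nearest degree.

039°

Leg 1 (353°, 14 nmi): east 14 sin 353° = -1.71, north 14 cos 353° = 13.90
Leg 2 (207°, 48 nmi): east 48 sin 207° = -21.79, north 48 cos 207° = -42.77
Net displacement: -23.50 east, -28.87 north. Direction back to start is (23.50, 28.87): bearing = atan2(23.50, 28.87) mod 360° = 39.14° ≈ 039°.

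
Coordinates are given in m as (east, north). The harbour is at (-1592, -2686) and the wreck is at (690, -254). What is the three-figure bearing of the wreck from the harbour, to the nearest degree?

Δeast = 690 − -1592 = 2282.00; Δnorth = -254 − -2686 = 2432.00.
Bearing = atan2(Δeast, Δnorth) mod 360° = 43.18° ≈ 043°.

043°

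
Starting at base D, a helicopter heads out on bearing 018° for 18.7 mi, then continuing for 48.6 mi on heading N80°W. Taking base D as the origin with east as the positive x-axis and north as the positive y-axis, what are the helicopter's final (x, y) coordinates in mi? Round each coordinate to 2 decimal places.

(-42.08, 26.22)

Leg 1 (018°, 18.7 mi): east 18.7 sin 18° = 5.78, north 18.7 cos 18° = 17.78
Leg 2 (N80°W, 48.6 mi): east 48.6 sin 280° = -47.86, north 48.6 cos 280° = 8.44
Summing: -42.08 mi east, 26.22 mi north → (-42.08, 26.22).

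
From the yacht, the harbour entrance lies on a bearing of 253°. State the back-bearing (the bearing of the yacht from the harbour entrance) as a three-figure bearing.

073°

Back-bearing = 253° − 180° = 073°.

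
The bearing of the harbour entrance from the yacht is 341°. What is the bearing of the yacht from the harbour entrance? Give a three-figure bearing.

Back-bearing = 341° − 180° = 161°.

161°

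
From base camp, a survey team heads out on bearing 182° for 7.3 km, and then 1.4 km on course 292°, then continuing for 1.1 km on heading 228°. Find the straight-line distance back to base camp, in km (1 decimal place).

Leg 1 (182°, 7.3 km): east 7.3 sin 182° = -0.25, north 7.3 cos 182° = -7.30
Leg 2 (292°, 1.4 km): east 1.4 sin 292° = -1.30, north 1.4 cos 292° = 0.52
Leg 3 (228°, 1.1 km): east 1.1 sin 228° = -0.82, north 1.1 cos 228° = -0.74
Net: -2.37 east, -7.51 north. Distance = √((-2.37)² + (-7.51)²) = 7.872 km.

7.9 km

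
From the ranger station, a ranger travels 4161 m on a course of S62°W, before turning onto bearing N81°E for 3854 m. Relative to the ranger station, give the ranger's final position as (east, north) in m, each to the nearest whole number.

(133, -1351)

Leg 1 (S62°W, 4161 m): east 4161 sin 242° = -3673.94, north 4161 cos 242° = -1953.47
Leg 2 (N81°E, 3854 m): east 3854 sin 81° = 3806.55, north 3854 cos 81° = 602.90
Summing: 132.61 m east, -1350.57 m north → (133, -1351).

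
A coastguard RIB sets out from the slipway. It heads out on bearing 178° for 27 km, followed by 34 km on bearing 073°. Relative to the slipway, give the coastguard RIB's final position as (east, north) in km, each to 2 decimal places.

(33.46, -17.04)

Leg 1 (178°, 27 km): east 27 sin 178° = 0.94, north 27 cos 178° = -26.98
Leg 2 (073°, 34 km): east 34 sin 73° = 32.51, north 34 cos 73° = 9.94
Summing: 33.46 km east, -17.04 km north → (33.46, -17.04).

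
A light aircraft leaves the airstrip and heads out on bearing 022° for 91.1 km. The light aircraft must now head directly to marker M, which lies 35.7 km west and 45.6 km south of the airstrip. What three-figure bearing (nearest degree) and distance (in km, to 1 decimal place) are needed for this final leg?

208°, 147.6 km

Leg 1 (022°, 91.1 km): east 91.1 sin 22° = 34.13, north 91.1 cos 22° = 84.47
Current position: (34.13, 84.47). Target: (-35.7, -45.6). Remaining: Δeast = -69.83, Δnorth = -130.07.
Bearing = atan2(-69.83, -130.07) mod 360° = 208.23°; distance = √((-69.83)² + (-130.07)²) = 147.625 km.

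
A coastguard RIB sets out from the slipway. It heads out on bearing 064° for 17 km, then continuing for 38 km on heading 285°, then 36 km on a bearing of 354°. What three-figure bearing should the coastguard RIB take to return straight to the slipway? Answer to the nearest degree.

155°

Leg 1 (064°, 17 km): east 17 sin 64° = 15.28, north 17 cos 64° = 7.45
Leg 2 (285°, 38 km): east 38 sin 285° = -36.71, north 38 cos 285° = 9.84
Leg 3 (354°, 36 km): east 36 sin 354° = -3.76, north 36 cos 354° = 35.80
Net displacement: -25.19 east, 53.09 north. Direction back to start is (25.19, -53.09): bearing = atan2(25.19, -53.09) mod 360° = 154.62° ≈ 155°.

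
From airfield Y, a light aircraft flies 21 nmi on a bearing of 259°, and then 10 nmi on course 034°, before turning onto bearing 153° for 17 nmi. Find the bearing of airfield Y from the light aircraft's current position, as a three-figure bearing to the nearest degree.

Leg 1 (259°, 21 nmi): east 21 sin 259° = -20.61, north 21 cos 259° = -4.01
Leg 2 (034°, 10 nmi): east 10 sin 34° = 5.59, north 10 cos 34° = 8.29
Leg 3 (153°, 17 nmi): east 17 sin 153° = 7.72, north 17 cos 153° = -15.15
Net displacement: -7.30 east, -10.86 north. Direction back to start is (7.30, 10.86): bearing = atan2(7.30, 10.86) mod 360° = 33.92° ≈ 034°.

034°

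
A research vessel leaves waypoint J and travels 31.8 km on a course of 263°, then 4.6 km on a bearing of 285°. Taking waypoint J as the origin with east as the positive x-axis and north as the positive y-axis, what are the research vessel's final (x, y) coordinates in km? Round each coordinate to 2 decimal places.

(-36.01, -2.68)

Leg 1 (263°, 31.8 km): east 31.8 sin 263° = -31.56, north 31.8 cos 263° = -3.88
Leg 2 (285°, 4.6 km): east 4.6 sin 285° = -4.44, north 4.6 cos 285° = 1.19
Summing: -36.01 km east, -2.68 km north → (-36.01, -2.68).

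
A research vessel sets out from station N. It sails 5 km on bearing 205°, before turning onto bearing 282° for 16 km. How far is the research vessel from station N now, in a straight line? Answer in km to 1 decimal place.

17.8 km

Leg 1 (205°, 5 km): east 5 sin 205° = -2.11, north 5 cos 205° = -4.53
Leg 2 (282°, 16 km): east 16 sin 282° = -15.65, north 16 cos 282° = 3.33
Net: -17.76 east, -1.20 north. Distance = √((-17.76)² + (-1.20)²) = 17.804 km.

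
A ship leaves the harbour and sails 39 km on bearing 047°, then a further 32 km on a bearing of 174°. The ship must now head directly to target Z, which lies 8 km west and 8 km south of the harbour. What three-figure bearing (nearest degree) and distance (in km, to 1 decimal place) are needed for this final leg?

Leg 1 (047°, 39 km): east 39 sin 47° = 28.52, north 39 cos 47° = 26.60
Leg 2 (174°, 32 km): east 32 sin 174° = 3.34, north 32 cos 174° = -31.82
Current position: (31.87, -5.23). Target: (-8, -8). Remaining: Δeast = -39.87, Δnorth = -2.77.
Bearing = atan2(-39.87, -2.77) mod 360° = 266.02°; distance = √((-39.87)² + (-2.77)²) = 39.964 km.

266°, 40.0 km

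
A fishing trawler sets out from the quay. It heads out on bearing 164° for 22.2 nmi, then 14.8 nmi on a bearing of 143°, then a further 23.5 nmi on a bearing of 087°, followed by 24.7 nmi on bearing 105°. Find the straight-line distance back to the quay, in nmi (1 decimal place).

Leg 1 (164°, 22.2 nmi): east 22.2 sin 164° = 6.12, north 22.2 cos 164° = -21.34
Leg 2 (143°, 14.8 nmi): east 14.8 sin 143° = 8.91, north 14.8 cos 143° = -11.82
Leg 3 (087°, 23.5 nmi): east 23.5 sin 87° = 23.47, north 23.5 cos 87° = 1.23
Leg 4 (105°, 24.7 nmi): east 24.7 sin 105° = 23.86, north 24.7 cos 105° = -6.39
Net: 62.35 east, -38.32 north. Distance = √((62.35)² + (-38.32)²) = 73.188 nmi.

73.2 nmi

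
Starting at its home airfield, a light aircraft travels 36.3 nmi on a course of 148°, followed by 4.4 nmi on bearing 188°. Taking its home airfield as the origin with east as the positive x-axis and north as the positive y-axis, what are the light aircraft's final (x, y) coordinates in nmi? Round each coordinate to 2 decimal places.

Leg 1 (148°, 36.3 nmi): east 36.3 sin 148° = 19.24, north 36.3 cos 148° = -30.78
Leg 2 (188°, 4.4 nmi): east 4.4 sin 188° = -0.61, north 4.4 cos 188° = -4.36
Summing: 18.62 nmi east, -35.14 nmi north → (18.62, -35.14).

(18.62, -35.14)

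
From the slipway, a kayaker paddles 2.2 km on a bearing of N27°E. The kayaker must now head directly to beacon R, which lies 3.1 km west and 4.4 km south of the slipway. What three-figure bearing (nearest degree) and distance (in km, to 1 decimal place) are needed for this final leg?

213°, 7.6 km

Leg 1 (N27°E, 2.2 km): east 2.2 sin 27° = 1.00, north 2.2 cos 27° = 1.96
Current position: (1.00, 1.96). Target: (-3.1, -4.4). Remaining: Δeast = -4.10, Δnorth = -6.36.
Bearing = atan2(-4.10, -6.36) mod 360° = 212.80°; distance = √((-4.10)² + (-6.36)²) = 7.567 km.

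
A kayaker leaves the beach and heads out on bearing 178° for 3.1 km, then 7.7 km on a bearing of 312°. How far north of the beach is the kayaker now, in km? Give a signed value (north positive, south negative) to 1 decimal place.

2.1 km

Leg 1 (178°, 3.1 km): east 3.1 sin 178° = 0.11, north 3.1 cos 178° = -3.10
Leg 2 (312°, 7.7 km): east 7.7 sin 312° = -5.72, north 7.7 cos 312° = 5.15
Net north component: 2.05 km.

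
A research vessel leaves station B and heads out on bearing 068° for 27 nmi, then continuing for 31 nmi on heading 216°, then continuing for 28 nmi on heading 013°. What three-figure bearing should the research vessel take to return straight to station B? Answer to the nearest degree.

227°

Leg 1 (068°, 27 nmi): east 27 sin 68° = 25.03, north 27 cos 68° = 10.11
Leg 2 (216°, 31 nmi): east 31 sin 216° = -18.22, north 31 cos 216° = -25.08
Leg 3 (013°, 28 nmi): east 28 sin 13° = 6.30, north 28 cos 13° = 27.28
Net displacement: 13.11 east, 12.32 north. Direction back to start is (-13.11, -12.32): bearing = atan2(-13.11, -12.32) mod 360° = 226.79° ≈ 227°.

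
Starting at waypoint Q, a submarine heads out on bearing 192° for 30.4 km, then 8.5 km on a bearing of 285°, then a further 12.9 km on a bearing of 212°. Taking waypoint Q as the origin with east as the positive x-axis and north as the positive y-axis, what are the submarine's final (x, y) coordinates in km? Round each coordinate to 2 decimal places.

(-21.37, -38.48)

Leg 1 (192°, 30.4 km): east 30.4 sin 192° = -6.32, north 30.4 cos 192° = -29.74
Leg 2 (285°, 8.5 km): east 8.5 sin 285° = -8.21, north 8.5 cos 285° = 2.20
Leg 3 (212°, 12.9 km): east 12.9 sin 212° = -6.84, north 12.9 cos 212° = -10.94
Summing: -21.37 km east, -38.48 km north → (-21.37, -38.48).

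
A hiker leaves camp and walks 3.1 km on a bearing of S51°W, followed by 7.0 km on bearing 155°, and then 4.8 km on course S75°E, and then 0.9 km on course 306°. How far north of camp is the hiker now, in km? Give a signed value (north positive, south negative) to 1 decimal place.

Leg 1 (S51°W, 3.1 km): east 3.1 sin 231° = -2.41, north 3.1 cos 231° = -1.95
Leg 2 (155°, 7.0 km): east 7.0 sin 155° = 2.96, north 7.0 cos 155° = -6.34
Leg 3 (S75°E, 4.8 km): east 4.8 sin 105° = 4.64, north 4.8 cos 105° = -1.24
Leg 4 (306°, 0.9 km): east 0.9 sin 306° = -0.73, north 0.9 cos 306° = 0.53
Net north component: -9.01 km.

-9.0 km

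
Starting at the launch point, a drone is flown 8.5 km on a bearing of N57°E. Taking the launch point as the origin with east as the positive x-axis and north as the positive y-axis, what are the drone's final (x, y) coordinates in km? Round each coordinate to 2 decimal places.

(7.13, 4.63)

Leg 1 (N57°E, 8.5 km): east 8.5 sin 57° = 7.13, north 8.5 cos 57° = 4.63
Summing: 7.13 km east, 4.63 km north → (7.13, 4.63).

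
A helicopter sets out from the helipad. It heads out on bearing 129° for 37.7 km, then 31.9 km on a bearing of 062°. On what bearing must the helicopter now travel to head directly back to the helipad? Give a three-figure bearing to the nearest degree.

279°

Leg 1 (129°, 37.7 km): east 37.7 sin 129° = 29.30, north 37.7 cos 129° = -23.73
Leg 2 (062°, 31.9 km): east 31.9 sin 62° = 28.17, north 31.9 cos 62° = 14.98
Net displacement: 57.46 east, -8.75 north. Direction back to start is (-57.46, 8.75): bearing = atan2(-57.46, 8.75) mod 360° = 278.66° ≈ 279°.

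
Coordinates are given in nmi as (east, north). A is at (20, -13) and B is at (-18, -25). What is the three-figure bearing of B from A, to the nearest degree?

Δeast = -18 − 20 = -38.00; Δnorth = -25 − -13 = -12.00.
Bearing = atan2(Δeast, Δnorth) mod 360° = 252.47° ≈ 252°.

252°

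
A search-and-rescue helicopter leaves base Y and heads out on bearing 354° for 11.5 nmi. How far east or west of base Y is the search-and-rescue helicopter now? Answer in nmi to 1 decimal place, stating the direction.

1.2 nmi west

Leg 1 (354°, 11.5 nmi): east 11.5 sin 354° = -1.20, north 11.5 cos 354° = 11.44
Net east component: -1.20 nmi.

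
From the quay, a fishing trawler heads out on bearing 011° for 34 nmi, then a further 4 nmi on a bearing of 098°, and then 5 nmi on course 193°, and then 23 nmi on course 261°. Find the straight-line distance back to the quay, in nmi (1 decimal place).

Leg 1 (011°, 34 nmi): east 34 sin 11° = 6.49, north 34 cos 11° = 33.38
Leg 2 (098°, 4 nmi): east 4 sin 98° = 3.96, north 4 cos 98° = -0.56
Leg 3 (193°, 5 nmi): east 5 sin 193° = -1.12, north 5 cos 193° = -4.87
Leg 4 (261°, 23 nmi): east 23 sin 261° = -22.72, north 23 cos 261° = -3.60
Net: -13.39 east, 24.35 north. Distance = √((-13.39)² + (24.35)²) = 27.789 nmi.

27.8 nmi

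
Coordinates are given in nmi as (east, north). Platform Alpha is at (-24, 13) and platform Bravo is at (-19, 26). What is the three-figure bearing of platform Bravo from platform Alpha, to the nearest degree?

021°

Δeast = -19 − -24 = 5.00; Δnorth = 26 − 13 = 13.00.
Bearing = atan2(Δeast, Δnorth) mod 360° = 21.04° ≈ 021°.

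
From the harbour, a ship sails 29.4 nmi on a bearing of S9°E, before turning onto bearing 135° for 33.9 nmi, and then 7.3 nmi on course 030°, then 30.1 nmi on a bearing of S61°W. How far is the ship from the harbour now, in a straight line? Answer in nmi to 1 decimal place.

Leg 1 (S9°E, 29.4 nmi): east 29.4 sin 171° = 4.60, north 29.4 cos 171° = -29.04
Leg 2 (135°, 33.9 nmi): east 33.9 sin 135° = 23.97, north 33.9 cos 135° = -23.97
Leg 3 (030°, 7.3 nmi): east 7.3 sin 30° = 3.65, north 7.3 cos 30° = 6.32
Leg 4 (S61°W, 30.1 nmi): east 30.1 sin 241° = -26.33, north 30.1 cos 241° = -14.59
Net: 5.89 east, -61.28 north. Distance = √((5.89)² + (-61.28)²) = 61.563 nmi.

61.6 nmi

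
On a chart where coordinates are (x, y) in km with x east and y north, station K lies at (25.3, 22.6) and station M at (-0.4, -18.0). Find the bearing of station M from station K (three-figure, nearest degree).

212°

Δeast = -0.4 − 25.3 = -25.70; Δnorth = -18.0 − 22.6 = -40.60.
Bearing = atan2(Δeast, Δnorth) mod 360° = 212.33° ≈ 212°.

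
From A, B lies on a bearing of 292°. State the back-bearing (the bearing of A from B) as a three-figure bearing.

112°

Back-bearing = 292° − 180° = 112°.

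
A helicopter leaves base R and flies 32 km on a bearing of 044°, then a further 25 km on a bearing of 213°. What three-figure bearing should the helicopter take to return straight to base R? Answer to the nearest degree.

Leg 1 (044°, 32 km): east 32 sin 44° = 22.23, north 32 cos 44° = 23.02
Leg 2 (213°, 25 km): east 25 sin 213° = -13.62, north 25 cos 213° = -20.97
Net displacement: 8.61 east, 2.05 north. Direction back to start is (-8.61, -2.05): bearing = atan2(-8.61, -2.05) mod 360° = 256.60° ≈ 257°.

257°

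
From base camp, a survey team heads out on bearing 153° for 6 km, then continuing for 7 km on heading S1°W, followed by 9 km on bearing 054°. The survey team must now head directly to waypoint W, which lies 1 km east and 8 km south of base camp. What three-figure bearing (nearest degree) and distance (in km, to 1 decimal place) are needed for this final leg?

264°, 8.9 km

Leg 1 (153°, 6 km): east 6 sin 153° = 2.72, north 6 cos 153° = -5.35
Leg 2 (S1°W, 7 km): east 7 sin 181° = -0.12, north 7 cos 181° = -7.00
Leg 3 (054°, 9 km): east 9 sin 54° = 7.28, north 9 cos 54° = 5.29
Current position: (9.88, -7.05). Target: (1, -8). Remaining: Δeast = -8.88, Δnorth = -0.95.
Bearing = atan2(-8.88, -0.95) mod 360° = 263.93°; distance = √((-8.88)² + (-0.95)²) = 8.933 km.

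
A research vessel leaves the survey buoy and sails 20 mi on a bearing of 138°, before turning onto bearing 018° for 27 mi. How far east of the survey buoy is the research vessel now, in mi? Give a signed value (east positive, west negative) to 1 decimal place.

Leg 1 (138°, 20 mi): east 20 sin 138° = 13.38, north 20 cos 138° = -14.86
Leg 2 (018°, 27 mi): east 27 sin 18° = 8.34, north 27 cos 18° = 25.68
Net east component: 21.73 mi.

21.7 mi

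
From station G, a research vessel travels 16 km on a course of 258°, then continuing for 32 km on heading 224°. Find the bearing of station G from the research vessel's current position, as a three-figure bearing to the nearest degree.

055°

Leg 1 (258°, 16 km): east 16 sin 258° = -15.65, north 16 cos 258° = -3.33
Leg 2 (224°, 32 km): east 32 sin 224° = -22.23, north 32 cos 224° = -23.02
Net displacement: -37.88 east, -26.35 north. Direction back to start is (37.88, 26.35): bearing = atan2(37.88, 26.35) mod 360° = 55.18° ≈ 055°.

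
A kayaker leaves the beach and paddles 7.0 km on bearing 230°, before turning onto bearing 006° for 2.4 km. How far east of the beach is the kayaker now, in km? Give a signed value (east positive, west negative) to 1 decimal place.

Leg 1 (230°, 7.0 km): east 7.0 sin 230° = -5.36, north 7.0 cos 230° = -4.50
Leg 2 (006°, 2.4 km): east 2.4 sin 6° = 0.25, north 2.4 cos 6° = 2.39
Net east component: -5.11 km.

-5.1 km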